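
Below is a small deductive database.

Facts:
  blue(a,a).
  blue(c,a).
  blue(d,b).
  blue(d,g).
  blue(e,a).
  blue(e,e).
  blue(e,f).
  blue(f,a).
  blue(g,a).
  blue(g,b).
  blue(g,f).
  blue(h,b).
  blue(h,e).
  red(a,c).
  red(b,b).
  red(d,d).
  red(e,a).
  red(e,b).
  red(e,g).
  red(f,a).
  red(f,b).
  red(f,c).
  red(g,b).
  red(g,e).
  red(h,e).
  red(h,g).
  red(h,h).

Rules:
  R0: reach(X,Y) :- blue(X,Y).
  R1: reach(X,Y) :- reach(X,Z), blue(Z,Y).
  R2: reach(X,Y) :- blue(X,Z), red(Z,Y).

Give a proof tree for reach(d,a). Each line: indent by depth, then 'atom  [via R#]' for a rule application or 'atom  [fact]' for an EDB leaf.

reach(d,a)  [via R1]
  reach(d,e)  [via R2]
    blue(d,g)  [fact]
    red(g,e)  [fact]
  blue(e,a)  [fact]

round 1: derive reach(a,a) via R0 from blue(a,a)
round 1: derive reach(c,a) via R0 from blue(c,a)
round 1: derive reach(d,b) via R0 from blue(d,b)
round 1: derive reach(d,g) via R0 from blue(d,g)
round 1: derive reach(e,a) via R0 from blue(e,a)
round 1: derive reach(e,e) via R0 from blue(e,e)
round 1: derive reach(e,f) via R0 from blue(e,f)
round 1: derive reach(f,a) via R0 from blue(f,a)
round 1: derive reach(g,a) via R0 from blue(g,a)
round 1: derive reach(g,b) via R0 from blue(g,b)
round 1: derive reach(g,f) via R0 from blue(g,f)
round 1: derive reach(h,b) via R0 from blue(h,b)
round 1: derive reach(h,e) via R0 from blue(h,e)
round 1: derive reach(a,c) via R2 from blue(a,a), red(a,c)
round 1: derive reach(c,c) via R2 from blue(c,a), red(a,c)
round 1: derive reach(d,e) via R2 from blue(d,g), red(g,e)
round 1: derive reach(e,b) via R2 from blue(e,e), red(e,b)
round 1: derive reach(e,c) via R2 from blue(e,a), red(a,c)
round 1: derive reach(e,g) via R2 from blue(e,e), red(e,g)
round 1: derive reach(f,c) via R2 from blue(f,a), red(a,c)
round 1: derive reach(g,c) via R2 from blue(g,a), red(a,c)
round 1: derive reach(h,a) via R2 from blue(h,e), red(e,a)
round 1: derive reach(h,g) via R2 from blue(h,e), red(e,g)
round 2: derive reach(d,a) via R1 from reach(d,e), blue(e,a)
round 2: derive reach(d,f) via R1 from reach(d,e), blue(e,f)
round 2: derive reach(h,f) via R1 from reach(h,e), blue(e,f)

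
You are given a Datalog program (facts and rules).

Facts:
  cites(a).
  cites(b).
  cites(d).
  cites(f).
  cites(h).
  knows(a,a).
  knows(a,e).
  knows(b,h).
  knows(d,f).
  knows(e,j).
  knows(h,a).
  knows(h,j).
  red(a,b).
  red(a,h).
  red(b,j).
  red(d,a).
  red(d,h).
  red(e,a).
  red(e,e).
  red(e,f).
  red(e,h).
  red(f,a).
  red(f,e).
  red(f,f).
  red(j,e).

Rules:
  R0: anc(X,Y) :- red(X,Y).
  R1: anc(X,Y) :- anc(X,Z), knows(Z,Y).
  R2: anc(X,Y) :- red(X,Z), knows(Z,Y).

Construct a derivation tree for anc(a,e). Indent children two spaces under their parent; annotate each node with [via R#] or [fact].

round 1: derive anc(a,b) via R0 from red(a,b)
round 1: derive anc(a,h) via R0 from red(a,h)
round 1: derive anc(b,j) via R0 from red(b,j)
round 1: derive anc(d,a) via R0 from red(d,a)
round 1: derive anc(d,h) via R0 from red(d,h)
round 1: derive anc(e,a) via R0 from red(e,a)
round 1: derive anc(e,e) via R0 from red(e,e)
round 1: derive anc(e,f) via R0 from red(e,f)
round 1: derive anc(e,h) via R0 from red(e,h)
round 1: derive anc(f,a) via R0 from red(f,a)
round 1: derive anc(f,e) via R0 from red(f,e)
round 1: derive anc(f,f) via R0 from red(f,f)
round 1: derive anc(j,e) via R0 from red(j,e)
round 1: derive anc(a,a) via R2 from red(a,h), knows(h,a)
round 1: derive anc(a,j) via R2 from red(a,h), knows(h,j)
round 1: derive anc(d,e) via R2 from red(d,a), knows(a,e)
round 1: derive anc(d,j) via R2 from red(d,h), knows(h,j)
round 1: derive anc(e,j) via R2 from red(e,e), knows(e,j)
round 1: derive anc(f,j) via R2 from red(f,e), knows(e,j)
round 1: derive anc(j,j) via R2 from red(j,e), knows(e,j)
round 2: derive anc(a,e) via R1 from anc(a,a), knows(a,e)

anc(a,e)  [via R1]
  anc(a,a)  [via R2]
    red(a,h)  [fact]
    knows(h,a)  [fact]
  knows(a,e)  [fact]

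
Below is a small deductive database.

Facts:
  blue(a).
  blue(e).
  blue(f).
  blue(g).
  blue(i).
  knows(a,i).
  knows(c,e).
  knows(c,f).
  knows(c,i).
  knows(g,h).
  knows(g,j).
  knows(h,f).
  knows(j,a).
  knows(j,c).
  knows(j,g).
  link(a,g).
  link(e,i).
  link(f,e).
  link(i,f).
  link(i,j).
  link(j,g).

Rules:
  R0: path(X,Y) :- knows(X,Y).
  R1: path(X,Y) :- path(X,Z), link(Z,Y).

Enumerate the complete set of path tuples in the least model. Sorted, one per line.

path(a,e)
path(a,f)
path(a,g)
path(a,i)
path(a,j)
path(c,e)
path(c,f)
path(c,g)
path(c,i)
path(c,j)
path(g,g)
path(g,h)
path(g,j)
path(h,e)
path(h,f)
path(h,g)
path(h,i)
path(h,j)
path(j,a)
path(j,c)
path(j,g)

round 1: derive path(a,i) via R0 from knows(a,i)
round 1: derive path(c,e) via R0 from knows(c,e)
round 1: derive path(c,f) via R0 from knows(c,f)
round 1: derive path(c,i) via R0 from knows(c,i)
round 1: derive path(g,h) via R0 from knows(g,h)
round 1: derive path(g,j) via R0 from knows(g,j)
round 1: derive path(h,f) via R0 from knows(h,f)
round 1: derive path(j,a) via R0 from knows(j,a)
round 1: derive path(j,c) via R0 from knows(j,c)
round 1: derive path(j,g) via R0 from knows(j,g)
round 2: derive path(a,f) via R1 from path(a,i), link(i,f)
round 2: derive path(a,j) via R1 from path(a,i), link(i,j)
round 2: derive path(c,j) via R1 from path(c,i), link(i,j)
round 2: derive path(g,g) via R1 from path(g,j), link(j,g)
round 2: derive path(h,e) via R1 from path(h,f), link(f,e)
round 3: derive path(a,e) via R1 from path(a,f), link(f,e)
round 3: derive path(a,g) via R1 from path(a,j), link(j,g)
round 3: derive path(c,g) via R1 from path(c,j), link(j,g)
round 3: derive path(h,i) via R1 from path(h,e), link(e,i)
round 4: derive path(h,j) via R1 from path(h,i), link(i,j)
round 5: derive path(h,g) via R1 from path(h,j), link(j,g)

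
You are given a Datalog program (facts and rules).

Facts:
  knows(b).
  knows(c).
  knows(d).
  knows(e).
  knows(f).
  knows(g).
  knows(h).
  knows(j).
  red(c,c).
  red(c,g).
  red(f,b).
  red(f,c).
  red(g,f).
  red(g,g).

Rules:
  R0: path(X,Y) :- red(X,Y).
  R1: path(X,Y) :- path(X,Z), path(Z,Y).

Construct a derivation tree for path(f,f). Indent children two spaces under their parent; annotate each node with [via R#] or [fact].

round 1: derive path(c,c) via R0 from red(c,c)
round 1: derive path(c,g) via R0 from red(c,g)
round 1: derive path(f,b) via R0 from red(f,b)
round 1: derive path(f,c) via R0 from red(f,c)
round 1: derive path(g,f) via R0 from red(g,f)
round 1: derive path(g,g) via R0 from red(g,g)
round 2: derive path(c,f) via R1 from path(c,g), path(g,f)
round 2: derive path(f,g) via R1 from path(f,c), path(c,g)
round 2: derive path(g,b) via R1 from path(g,f), path(f,b)
round 2: derive path(g,c) via R1 from path(g,f), path(f,c)
round 3: derive path(c,b) via R1 from path(c,f), path(f,b)
round 3: derive path(f,f) via R1 from path(f,c), path(c,f)

path(f,f)  [via R1]
  path(f,c)  [via R0]
    red(f,c)  [fact]
  path(c,f)  [via R1]
    path(c,g)  [via R0]
      red(c,g)  [fact]
    path(g,f)  [via R0]
      red(g,f)  [fact]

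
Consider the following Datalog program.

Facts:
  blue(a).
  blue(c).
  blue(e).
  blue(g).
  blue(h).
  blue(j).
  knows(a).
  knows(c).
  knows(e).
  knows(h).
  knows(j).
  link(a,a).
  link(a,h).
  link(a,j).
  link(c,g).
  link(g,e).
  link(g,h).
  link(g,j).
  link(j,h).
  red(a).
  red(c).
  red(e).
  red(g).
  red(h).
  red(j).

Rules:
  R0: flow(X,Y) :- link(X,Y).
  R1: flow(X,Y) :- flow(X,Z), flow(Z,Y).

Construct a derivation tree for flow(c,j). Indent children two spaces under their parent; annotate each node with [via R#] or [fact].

flow(c,j)  [via R1]
  flow(c,g)  [via R0]
    link(c,g)  [fact]
  flow(g,j)  [via R0]
    link(g,j)  [fact]

round 1: derive flow(a,a) via R0 from link(a,a)
round 1: derive flow(a,h) via R0 from link(a,h)
round 1: derive flow(a,j) via R0 from link(a,j)
round 1: derive flow(c,g) via R0 from link(c,g)
round 1: derive flow(g,e) via R0 from link(g,e)
round 1: derive flow(g,h) via R0 from link(g,h)
round 1: derive flow(g,j) via R0 from link(g,j)
round 1: derive flow(j,h) via R0 from link(j,h)
round 2: derive flow(c,e) via R1 from flow(c,g), flow(g,e)
round 2: derive flow(c,h) via R1 from flow(c,g), flow(g,h)
round 2: derive flow(c,j) via R1 from flow(c,g), flow(g,j)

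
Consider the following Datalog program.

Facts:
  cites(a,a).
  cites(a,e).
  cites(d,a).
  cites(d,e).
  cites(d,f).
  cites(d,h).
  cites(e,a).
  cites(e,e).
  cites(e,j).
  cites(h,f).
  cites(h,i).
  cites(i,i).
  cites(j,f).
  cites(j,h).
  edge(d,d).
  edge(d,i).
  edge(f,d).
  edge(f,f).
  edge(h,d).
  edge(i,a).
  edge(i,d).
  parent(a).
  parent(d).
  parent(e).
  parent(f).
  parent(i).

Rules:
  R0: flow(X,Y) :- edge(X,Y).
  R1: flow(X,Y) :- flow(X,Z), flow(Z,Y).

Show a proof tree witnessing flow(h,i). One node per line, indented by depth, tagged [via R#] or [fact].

round 1: derive flow(d,d) via R0 from edge(d,d)
round 1: derive flow(d,i) via R0 from edge(d,i)
round 1: derive flow(f,d) via R0 from edge(f,d)
round 1: derive flow(f,f) via R0 from edge(f,f)
round 1: derive flow(h,d) via R0 from edge(h,d)
round 1: derive flow(i,a) via R0 from edge(i,a)
round 1: derive flow(i,d) via R0 from edge(i,d)
round 2: derive flow(d,a) via R1 from flow(d,i), flow(i,a)
round 2: derive flow(f,i) via R1 from flow(f,d), flow(d,i)
round 2: derive flow(h,i) via R1 from flow(h,d), flow(d,i)
round 2: derive flow(i,i) via R1 from flow(i,d), flow(d,i)
round 3: derive flow(f,a) via R1 from flow(f,d), flow(d,a)
round 3: derive flow(h,a) via R1 from flow(h,d), flow(d,a)

flow(h,i)  [via R1]
  flow(h,d)  [via R0]
    edge(h,d)  [fact]
  flow(d,i)  [via R0]
    edge(d,i)  [fact]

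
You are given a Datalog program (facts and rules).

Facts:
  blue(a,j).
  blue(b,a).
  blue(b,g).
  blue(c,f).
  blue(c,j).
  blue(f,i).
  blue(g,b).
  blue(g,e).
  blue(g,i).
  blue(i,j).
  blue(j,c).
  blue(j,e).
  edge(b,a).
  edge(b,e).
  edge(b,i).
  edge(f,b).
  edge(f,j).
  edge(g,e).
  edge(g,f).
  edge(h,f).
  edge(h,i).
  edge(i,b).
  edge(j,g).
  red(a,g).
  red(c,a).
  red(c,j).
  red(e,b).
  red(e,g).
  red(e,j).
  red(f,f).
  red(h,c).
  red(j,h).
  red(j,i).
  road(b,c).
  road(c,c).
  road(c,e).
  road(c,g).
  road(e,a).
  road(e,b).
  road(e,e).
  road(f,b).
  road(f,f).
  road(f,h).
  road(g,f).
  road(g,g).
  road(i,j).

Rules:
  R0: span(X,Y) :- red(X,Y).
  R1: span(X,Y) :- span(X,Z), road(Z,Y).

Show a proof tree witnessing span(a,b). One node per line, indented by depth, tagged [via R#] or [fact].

span(a,b)  [via R1]
  span(a,f)  [via R1]
    span(a,g)  [via R0]
      red(a,g)  [fact]
    road(g,f)  [fact]
  road(f,b)  [fact]

round 1: derive span(a,g) via R0 from red(a,g)
round 1: derive span(c,a) via R0 from red(c,a)
round 1: derive span(c,j) via R0 from red(c,j)
round 1: derive span(e,b) via R0 from red(e,b)
round 1: derive span(e,g) via R0 from red(e,g)
round 1: derive span(e,j) via R0 from red(e,j)
round 1: derive span(f,f) via R0 from red(f,f)
round 1: derive span(h,c) via R0 from red(h,c)
round 1: derive span(j,h) via R0 from red(j,h)
round 1: derive span(j,i) via R0 from red(j,i)
round 2: derive span(a,f) via R1 from span(a,g), road(g,f)
round 2: derive span(e,c) via R1 from span(e,b), road(b,c)
round 2: derive span(e,f) via R1 from span(e,g), road(g,f)
round 2: derive span(f,b) via R1 from span(f,f), road(f,b)
round 2: derive span(f,h) via R1 from span(f,f), road(f,h)
round 2: derive span(h,e) via R1 from span(h,c), road(c,e)
round 2: derive span(h,g) via R1 from span(h,c), road(c,g)
round 2: derive span(j,j) via R1 from span(j,i), road(i,j)
round 3: derive span(a,b) via R1 from span(a,f), road(f,b)
round 3: derive span(a,h) via R1 from span(a,f), road(f,h)
round 3: derive span(e,e) via R1 from span(e,c), road(c,e)
round 3: derive span(e,h) via R1 from span(e,f), road(f,h)
round 3: derive span(f,c) via R1 from span(f,b), road(b,c)
round 3: derive span(h,a) via R1 from span(h,e), road(e,a)
round 3: derive span(h,b) via R1 from span(h,e), road(e,b)
round 3: derive span(h,f) via R1 from span(h,g), road(g,f)
round 4: derive span(a,c) via R1 from span(a,b), road(b,c)
round 4: derive span(e,a) via R1 from span(e,e), road(e,a)
round 4: derive span(f,e) via R1 from span(f,c), road(c,e)
round 4: derive span(f,g) via R1 from span(f,c), road(c,g)
round 4: derive span(h,h) via R1 from span(h,f), road(f,h)
round 5: derive span(a,e) via R1 from span(a,c), road(c,e)
round 5: derive span(f,a) via R1 from span(f,e), road(e,a)
round 6: derive span(a,a) via R1 from span(a,e), road(e,a)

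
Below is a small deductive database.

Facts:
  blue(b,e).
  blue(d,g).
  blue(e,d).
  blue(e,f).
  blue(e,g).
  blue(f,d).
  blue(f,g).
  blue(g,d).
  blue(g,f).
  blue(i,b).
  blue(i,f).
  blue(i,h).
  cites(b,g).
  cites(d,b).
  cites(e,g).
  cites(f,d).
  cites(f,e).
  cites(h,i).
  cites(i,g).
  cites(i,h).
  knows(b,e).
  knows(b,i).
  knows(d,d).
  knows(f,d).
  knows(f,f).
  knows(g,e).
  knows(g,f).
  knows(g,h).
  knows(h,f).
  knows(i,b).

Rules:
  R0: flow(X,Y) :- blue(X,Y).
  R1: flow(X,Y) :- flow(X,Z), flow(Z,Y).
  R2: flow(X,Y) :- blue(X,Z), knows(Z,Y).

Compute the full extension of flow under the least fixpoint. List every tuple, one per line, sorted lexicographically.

round 1: derive flow(b,e) via R0 from blue(b,e)
round 1: derive flow(d,g) via R0 from blue(d,g)
round 1: derive flow(e,d) via R0 from blue(e,d)
round 1: derive flow(e,f) via R0 from blue(e,f)
round 1: derive flow(e,g) via R0 from blue(e,g)
round 1: derive flow(f,d) via R0 from blue(f,d)
round 1: derive flow(f,g) via R0 from blue(f,g)
round 1: derive flow(g,d) via R0 from blue(g,d)
round 1: derive flow(g,f) via R0 from blue(g,f)
round 1: derive flow(i,b) via R0 from blue(i,b)
round 1: derive flow(i,f) via R0 from blue(i,f)
round 1: derive flow(i,h) via R0 from blue(i,h)
round 1: derive flow(d,e) via R2 from blue(d,g), knows(g,e)
round 1: derive flow(d,f) via R2 from blue(d,g), knows(g,f)
round 1: derive flow(d,h) via R2 from blue(d,g), knows(g,h)
round 1: derive flow(e,e) via R2 from blue(e,g), knows(g,e)
round 1: derive flow(e,h) via R2 from blue(e,g), knows(g,h)
round 1: derive flow(f,e) via R2 from blue(f,g), knows(g,e)
round 1: derive flow(f,f) via R2 from blue(f,g), knows(g,f)
round 1: derive flow(f,h) via R2 from blue(f,g), knows(g,h)
round 1: derive flow(i,d) via R2 from blue(i,f), knows(f,d)
round 1: derive flow(i,e) via R2 from blue(i,b), knows(b,e)
round 1: derive flow(i,i) via R2 from blue(i,b), knows(b,i)
round 2: derive flow(b,d) via R1 from flow(b,e), flow(e,d)
round 2: derive flow(b,f) via R1 from flow(b,e), flow(e,f)
round 2: derive flow(b,g) via R1 from flow(b,e), flow(e,g)
round 2: derive flow(b,h) via R1 from flow(b,e), flow(e,h)
round 2: derive flow(d,d) via R1 from flow(d,e), flow(e,d)
round 2: derive flow(g,e) via R1 from flow(g,d), flow(d,e)
round 2: derive flow(g,g) via R1 from flow(g,d), flow(d,g)
round 2: derive flow(g,h) via R1 from flow(g,d), flow(d,h)
round 2: derive flow(i,g) via R1 from flow(i,d), flow(d,g)

flow(b,d)
flow(b,e)
flow(b,f)
flow(b,g)
flow(b,h)
flow(d,d)
flow(d,e)
flow(d,f)
flow(d,g)
flow(d,h)
flow(e,d)
flow(e,e)
flow(e,f)
flow(e,g)
flow(e,h)
flow(f,d)
flow(f,e)
flow(f,f)
flow(f,g)
flow(f,h)
flow(g,d)
flow(g,e)
flow(g,f)
flow(g,g)
flow(g,h)
flow(i,b)
flow(i,d)
flow(i,e)
flow(i,f)
flow(i,g)
flow(i,h)
flow(i,i)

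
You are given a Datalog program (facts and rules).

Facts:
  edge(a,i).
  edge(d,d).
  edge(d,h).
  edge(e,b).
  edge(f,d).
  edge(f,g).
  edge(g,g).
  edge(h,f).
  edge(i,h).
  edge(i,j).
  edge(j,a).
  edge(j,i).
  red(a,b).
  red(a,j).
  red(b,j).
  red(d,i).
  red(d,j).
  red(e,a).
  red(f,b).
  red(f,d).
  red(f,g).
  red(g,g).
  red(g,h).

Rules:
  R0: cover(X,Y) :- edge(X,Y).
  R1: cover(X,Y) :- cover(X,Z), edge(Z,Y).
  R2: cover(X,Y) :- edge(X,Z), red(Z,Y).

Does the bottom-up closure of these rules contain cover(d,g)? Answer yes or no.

round 1: derive cover(a,i) via R0 from edge(a,i)
round 1: derive cover(d,d) via R0 from edge(d,d)
round 1: derive cover(d,h) via R0 from edge(d,h)
round 1: derive cover(e,b) via R0 from edge(e,b)
round 1: derive cover(f,d) via R0 from edge(f,d)
round 1: derive cover(f,g) via R0 from edge(f,g)
round 1: derive cover(g,g) via R0 from edge(g,g)
round 1: derive cover(h,f) via R0 from edge(h,f)
round 1: derive cover(i,h) via R0 from edge(i,h)
round 1: derive cover(i,j) via R0 from edge(i,j)
round 1: derive cover(j,a) via R0 from edge(j,a)
round 1: derive cover(j,i) via R0 from edge(j,i)
round 1: derive cover(d,i) via R2 from edge(d,d), red(d,i)
round 1: derive cover(d,j) via R2 from edge(d,d), red(d,j)
round 1: derive cover(e,j) via R2 from edge(e,b), red(b,j)
round 1: derive cover(f,h) via R2 from edge(f,g), red(g,h)
round 1: derive cover(f,i) via R2 from edge(f,d), red(d,i)
round 1: derive cover(f,j) via R2 from edge(f,d), red(d,j)
round 1: derive cover(g,h) via R2 from edge(g,g), red(g,h)
round 1: derive cover(h,b) via R2 from edge(h,f), red(f,b)
round 1: derive cover(h,d) via R2 from edge(h,f), red(f,d)
round 1: derive cover(h,g) via R2 from edge(h,f), red(f,g)
round 1: derive cover(j,b) via R2 from edge(j,a), red(a,b)
round 1: derive cover(j,j) via R2 from edge(j,a), red(a,j)
round 2: derive cover(a,h) via R1 from cover(a,i), edge(i,h)
round 2: derive cover(a,j) via R1 from cover(a,i), edge(i,j)
round 2: derive cover(d,a) via R1 from cover(d,j), edge(j,a)
round 2: derive cover(d,f) via R1 from cover(d,h), edge(h,f)
round 2: derive cover(e,a) via R1 from cover(e,j), edge(j,a)
round 2: derive cover(e,i) via R1 from cover(e,j), edge(j,i)
round 2: derive cover(f,a) via R1 from cover(f,j), edge(j,a)
round 2: derive cover(f,f) via R1 from cover(f,h), edge(h,f)
round 2: derive cover(g,f) via R1 from cover(g,h), edge(h,f)
round 2: derive cover(h,h) via R1 from cover(h,d), edge(d,h)
round 2: derive cover(i,a) via R1 from cover(i,j), edge(j,a)
round 2: derive cover(i,f) via R1 from cover(i,h), edge(h,f)
round 2: derive cover(i,i) via R1 from cover(i,j), edge(j,i)
round 2: derive cover(j,h) via R1 from cover(j,i), edge(i,h)
round 3: derive cover(a,a) via R1 from cover(a,j), edge(j,a)
round 3: derive cover(a,f) via R1 from cover(a,h), edge(h,f)
round 3: derive cover(d,g) via R1 from cover(d,f), edge(f,g)
round 3: derive cover(e,h) via R1 from cover(e,i), edge(i,h)
round 3: derive cover(g,d) via R1 from cover(g,f), edge(f,d)
round 3: derive cover(i,d) via R1 from cover(i,f), edge(f,d)
round 3: derive cover(i,g) via R1 from cover(i,f), edge(f,g)
round 3: derive cover(j,f) via R1 from cover(j,h), edge(h,f)
round 4: derive cover(a,d) via R1 from cover(a,f), edge(f,d)
round 4: derive cover(a,g) via R1 from cover(a,f), edge(f,g)
round 4: derive cover(e,f) via R1 from cover(e,h), edge(h,f)
round 4: derive cover(j,d) via R1 from cover(j,f), edge(f,d)
round 4: derive cover(j,g) via R1 from cover(j,f), edge(f,g)
round 5: derive cover(e,d) via R1 from cover(e,f), edge(f,d)
round 5: derive cover(e,g) via R1 from cover(e,f), edge(f,g)

yes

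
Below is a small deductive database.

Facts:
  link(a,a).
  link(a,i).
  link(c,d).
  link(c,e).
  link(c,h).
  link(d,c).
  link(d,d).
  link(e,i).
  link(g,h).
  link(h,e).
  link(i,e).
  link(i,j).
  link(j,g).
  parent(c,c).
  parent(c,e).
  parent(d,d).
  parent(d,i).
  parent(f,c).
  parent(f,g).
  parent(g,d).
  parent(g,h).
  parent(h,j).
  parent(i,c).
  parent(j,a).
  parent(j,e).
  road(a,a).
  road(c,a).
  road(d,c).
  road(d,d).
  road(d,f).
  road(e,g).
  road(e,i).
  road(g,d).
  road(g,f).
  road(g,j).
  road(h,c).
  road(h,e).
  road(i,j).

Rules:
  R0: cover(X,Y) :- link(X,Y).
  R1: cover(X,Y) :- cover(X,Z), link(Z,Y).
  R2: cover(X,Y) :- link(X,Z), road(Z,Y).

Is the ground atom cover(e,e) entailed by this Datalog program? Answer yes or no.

round 1: derive cover(a,a) via R0 from link(a,a)
round 1: derive cover(a,i) via R0 from link(a,i)
round 1: derive cover(c,d) via R0 from link(c,d)
round 1: derive cover(c,e) via R0 from link(c,e)
round 1: derive cover(c,h) via R0 from link(c,h)
round 1: derive cover(d,c) via R0 from link(d,c)
round 1: derive cover(d,d) via R0 from link(d,d)
round 1: derive cover(e,i) via R0 from link(e,i)
round 1: derive cover(g,h) via R0 from link(g,h)
round 1: derive cover(h,e) via R0 from link(h,e)
round 1: derive cover(i,e) via R0 from link(i,e)
round 1: derive cover(i,j) via R0 from link(i,j)
round 1: derive cover(j,g) via R0 from link(j,g)
round 1: derive cover(a,j) via R2 from link(a,i), road(i,j)
round 1: derive cover(c,c) via R2 from link(c,d), road(d,c)
round 1: derive cover(c,f) via R2 from link(c,d), road(d,f)
round 1: derive cover(c,g) via R2 from link(c,e), road(e,g)
round 1: derive cover(c,i) via R2 from link(c,e), road(e,i)
round 1: derive cover(d,a) via R2 from link(d,c), road(c,a)
round 1: derive cover(d,f) via R2 from link(d,d), road(d,f)
round 1: derive cover(e,j) via R2 from link(e,i), road(i,j)
round 1: derive cover(g,c) via R2 from link(g,h), road(h,c)
round 1: derive cover(g,e) via R2 from link(g,h), road(h,e)
round 1: derive cover(h,g) via R2 from link(h,e), road(e,g)
round 1: derive cover(h,i) via R2 from link(h,e), road(e,i)
round 1: derive cover(i,g) via R2 from link(i,e), road(e,g)
round 1: derive cover(i,i) via R2 from link(i,e), road(e,i)
round 1: derive cover(j,d) via R2 from link(j,g), road(g,d)
round 1: derive cover(j,f) via R2 from link(j,g), road(g,f)
round 1: derive cover(j,j) via R2 from link(j,g), road(g,j)
round 2: derive cover(a,e) via R1 from cover(a,i), link(i,e)
round 2: derive cover(a,g) via R1 from cover(a,j), link(j,g)
round 2: derive cover(c,j) via R1 from cover(c,i), link(i,j)
round 2: derive cover(d,e) via R1 from cover(d,c), link(c,e)
round 2: derive cover(d,h) via R1 from cover(d,c), link(c,h)
round 2: derive cover(d,i) via R1 from cover(d,a), link(a,i)
round 2: derive cover(e,e) via R1 from cover(e,i), link(i,e)
round 2: derive cover(e,g) via R1 from cover(e,j), link(j,g)
round 2: derive cover(g,d) via R1 from cover(g,c), link(c,d)
round 2: derive cover(g,i) via R1 from cover(g,e), link(e,i)
round 2: derive cover(h,h) via R1 from cover(h,g), link(g,h)
round 2: derive cover(h,j) via R1 from cover(h,i), link(i,j)
round 2: derive cover(i,h) via R1 from cover(i,g), link(g,h)
round 2: derive cover(j,c) via R1 from cover(j,d), link(d,c)
round 2: derive cover(j,h) via R1 from cover(j,g), link(g,h)
round 3: derive cover(a,h) via R1 from cover(a,g), link(g,h)
round 3: derive cover(d,j) via R1 from cover(d,i), link(i,j)
round 3: derive cover(e,h) via R1 from cover(e,g), link(g,h)
round 3: derive cover(g,j) via R1 from cover(g,i), link(i,j)
round 3: derive cover(j,e) via R1 from cover(j,c), link(c,e)
round 4: derive cover(d,g) via R1 from cover(d,j), link(j,g)
round 4: derive cover(g,g) via R1 from cover(g,j), link(j,g)
round 4: derive cover(j,i) via R1 from cover(j,e), link(e,i)

yes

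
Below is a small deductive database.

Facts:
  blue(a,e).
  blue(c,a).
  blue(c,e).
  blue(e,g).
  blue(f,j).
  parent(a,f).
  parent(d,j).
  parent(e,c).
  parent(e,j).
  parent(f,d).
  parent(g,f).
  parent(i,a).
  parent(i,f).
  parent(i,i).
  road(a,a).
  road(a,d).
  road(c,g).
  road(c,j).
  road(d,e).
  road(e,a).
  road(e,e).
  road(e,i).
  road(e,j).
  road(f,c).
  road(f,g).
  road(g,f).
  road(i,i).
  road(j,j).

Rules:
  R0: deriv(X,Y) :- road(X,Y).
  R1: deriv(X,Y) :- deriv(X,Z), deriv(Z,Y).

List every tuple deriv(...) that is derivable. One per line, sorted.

deriv(a,a)
deriv(a,d)
deriv(a,e)
deriv(a,i)
deriv(a,j)
deriv(c,c)
deriv(c,f)
deriv(c,g)
deriv(c,j)
deriv(d,a)
deriv(d,d)
deriv(d,e)
deriv(d,i)
deriv(d,j)
deriv(e,a)
deriv(e,d)
deriv(e,e)
deriv(e,i)
deriv(e,j)
deriv(f,c)
deriv(f,f)
deriv(f,g)
deriv(f,j)
deriv(g,c)
deriv(g,f)
deriv(g,g)
deriv(g,j)
deriv(i,i)
deriv(j,j)

round 1: derive deriv(a,a) via R0 from road(a,a)
round 1: derive deriv(a,d) via R0 from road(a,d)
round 1: derive deriv(c,g) via R0 from road(c,g)
round 1: derive deriv(c,j) via R0 from road(c,j)
round 1: derive deriv(d,e) via R0 from road(d,e)
round 1: derive deriv(e,a) via R0 from road(e,a)
round 1: derive deriv(e,e) via R0 from road(e,e)
round 1: derive deriv(e,i) via R0 from road(e,i)
round 1: derive deriv(e,j) via R0 from road(e,j)
round 1: derive deriv(f,c) via R0 from road(f,c)
round 1: derive deriv(f,g) via R0 from road(f,g)
round 1: derive deriv(g,f) via R0 from road(g,f)
round 1: derive deriv(i,i) via R0 from road(i,i)
round 1: derive deriv(j,j) via R0 from road(j,j)
round 2: derive deriv(a,e) via R1 from deriv(a,d), deriv(d,e)
round 2: derive deriv(c,f) via R1 from deriv(c,g), deriv(g,f)
round 2: derive deriv(d,a) via R1 from deriv(d,e), deriv(e,a)
round 2: derive deriv(d,i) via R1 from deriv(d,e), deriv(e,i)
round 2: derive deriv(d,j) via R1 from deriv(d,e), deriv(e,j)
round 2: derive deriv(e,d) via R1 from deriv(e,a), deriv(a,d)
round 2: derive deriv(f,f) via R1 from deriv(f,g), deriv(g,f)
round 2: derive deriv(f,j) via R1 from deriv(f,c), deriv(c,j)
round 2: derive deriv(g,c) via R1 from deriv(g,f), deriv(f,c)
round 2: derive deriv(g,g) via R1 from deriv(g,f), deriv(f,g)
round 3: derive deriv(a,i) via R1 from deriv(a,d), deriv(d,i)
round 3: derive deriv(a,j) via R1 from deriv(a,d), deriv(d,j)
round 3: derive deriv(c,c) via R1 from deriv(c,f), deriv(f,c)
round 3: derive deriv(d,d) via R1 from deriv(d,a), deriv(a,d)
round 3: derive deriv(g,j) via R1 from deriv(g,c), deriv(c,j)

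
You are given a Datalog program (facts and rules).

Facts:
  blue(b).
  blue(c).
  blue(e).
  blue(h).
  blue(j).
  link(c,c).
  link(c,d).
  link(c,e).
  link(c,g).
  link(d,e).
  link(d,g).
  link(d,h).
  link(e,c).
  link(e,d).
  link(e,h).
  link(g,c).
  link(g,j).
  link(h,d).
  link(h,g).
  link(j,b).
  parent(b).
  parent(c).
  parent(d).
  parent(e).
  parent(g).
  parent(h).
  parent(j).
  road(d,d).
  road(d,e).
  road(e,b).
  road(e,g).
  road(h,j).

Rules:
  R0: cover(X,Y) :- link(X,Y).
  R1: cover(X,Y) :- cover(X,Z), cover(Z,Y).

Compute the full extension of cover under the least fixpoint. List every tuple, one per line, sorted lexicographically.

cover(c,b)
cover(c,c)
cover(c,d)
cover(c,e)
cover(c,g)
cover(c,h)
cover(c,j)
cover(d,b)
cover(d,c)
cover(d,d)
cover(d,e)
cover(d,g)
cover(d,h)
cover(d,j)
cover(e,b)
cover(e,c)
cover(e,d)
cover(e,e)
cover(e,g)
cover(e,h)
cover(e,j)
cover(g,b)
cover(g,c)
cover(g,d)
cover(g,e)
cover(g,g)
cover(g,h)
cover(g,j)
cover(h,b)
cover(h,c)
cover(h,d)
cover(h,e)
cover(h,g)
cover(h,h)
cover(h,j)
cover(j,b)

round 1: derive cover(c,c) via R0 from link(c,c)
round 1: derive cover(c,d) via R0 from link(c,d)
round 1: derive cover(c,e) via R0 from link(c,e)
round 1: derive cover(c,g) via R0 from link(c,g)
round 1: derive cover(d,e) via R0 from link(d,e)
round 1: derive cover(d,g) via R0 from link(d,g)
round 1: derive cover(d,h) via R0 from link(d,h)
round 1: derive cover(e,c) via R0 from link(e,c)
round 1: derive cover(e,d) via R0 from link(e,d)
round 1: derive cover(e,h) via R0 from link(e,h)
round 1: derive cover(g,c) via R0 from link(g,c)
round 1: derive cover(g,j) via R0 from link(g,j)
round 1: derive cover(h,d) via R0 from link(h,d)
round 1: derive cover(h,g) via R0 from link(h,g)
round 1: derive cover(j,b) via R0 from link(j,b)
round 2: derive cover(c,h) via R1 from cover(c,d), cover(d,h)
round 2: derive cover(c,j) via R1 from cover(c,g), cover(g,j)
round 2: derive cover(d,c) via R1 from cover(d,e), cover(e,c)
round 2: derive cover(d,d) via R1 from cover(d,e), cover(e,d)
round 2: derive cover(d,j) via R1 from cover(d,g), cover(g,j)
round 2: derive cover(e,e) via R1 from cover(e,c), cover(c,e)
round 2: derive cover(e,g) via R1 from cover(e,c), cover(c,g)
round 2: derive cover(g,b) via R1 from cover(g,j), cover(j,b)
round 2: derive cover(g,d) via R1 from cover(g,c), cover(c,d)
round 2: derive cover(g,e) via R1 from cover(g,c), cover(c,e)
round 2: derive cover(g,g) via R1 from cover(g,c), cover(c,g)
round 2: derive cover(h,c) via R1 from cover(h,g), cover(g,c)
round 2: derive cover(h,e) via R1 from cover(h,d), cover(d,e)
round 2: derive cover(h,h) via R1 from cover(h,d), cover(d,h)
round 2: derive cover(h,j) via R1 from cover(h,g), cover(g,j)
round 3: derive cover(c,b) via R1 from cover(c,g), cover(g,b)
round 3: derive cover(d,b) via R1 from cover(d,g), cover(g,b)
round 3: derive cover(e,b) via R1 from cover(e,g), cover(g,b)
round 3: derive cover(e,j) via R1 from cover(e,c), cover(c,j)
round 3: derive cover(g,h) via R1 from cover(g,c), cover(c,h)
round 3: derive cover(h,b) via R1 from cover(h,g), cover(g,b)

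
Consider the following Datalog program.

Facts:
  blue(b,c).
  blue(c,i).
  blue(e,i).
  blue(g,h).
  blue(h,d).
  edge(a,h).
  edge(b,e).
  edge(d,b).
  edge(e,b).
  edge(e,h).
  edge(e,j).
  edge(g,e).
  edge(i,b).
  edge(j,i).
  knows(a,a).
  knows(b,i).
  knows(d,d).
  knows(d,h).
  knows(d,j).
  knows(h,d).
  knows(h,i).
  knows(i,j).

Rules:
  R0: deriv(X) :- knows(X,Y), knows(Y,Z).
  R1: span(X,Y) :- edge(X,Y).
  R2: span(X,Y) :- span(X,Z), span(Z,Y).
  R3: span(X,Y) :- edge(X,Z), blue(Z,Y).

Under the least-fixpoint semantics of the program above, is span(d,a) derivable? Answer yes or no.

round 1: derive span(a,h) via R1 from edge(a,h)
round 1: derive span(b,e) via R1 from edge(b,e)
round 1: derive span(d,b) via R1 from edge(d,b)
round 1: derive span(e,b) via R1 from edge(e,b)
round 1: derive span(e,h) via R1 from edge(e,h)
round 1: derive span(e,j) via R1 from edge(e,j)
round 1: derive span(g,e) via R1 from edge(g,e)
round 1: derive span(i,b) via R1 from edge(i,b)
round 1: derive span(j,i) via R1 from edge(j,i)
round 1: derive span(a,d) via R3 from edge(a,h), blue(h,d)
round 1: derive span(b,i) via R3 from edge(b,e), blue(e,i)
round 1: derive span(d,c) via R3 from edge(d,b), blue(b,c)
round 1: derive span(e,c) via R3 from edge(e,b), blue(b,c)
round 1: derive span(e,d) via R3 from edge(e,h), blue(h,d)
round 1: derive span(g,i) via R3 from edge(g,e), blue(e,i)
round 1: derive span(i,c) via R3 from edge(i,b), blue(b,c)
round 2: derive span(a,b) via R2 from span(a,d), span(d,b)
round 2: derive span(a,c) via R2 from span(a,d), span(d,c)
round 2: derive span(b,b) via R2 from span(b,e), span(e,b)
round 2: derive span(b,c) via R2 from span(b,e), span(e,c)
round 2: derive span(b,d) via R2 from span(b,e), span(e,d)
round 2: derive span(b,h) via R2 from span(b,e), span(e,h)
round 2: derive span(b,j) via R2 from span(b,e), span(e,j)
round 2: derive span(d,e) via R2 from span(d,b), span(b,e)
round 2: derive span(d,i) via R2 from span(d,b), span(b,i)
round 2: derive span(e,e) via R2 from span(e,b), span(b,e)
round 2: derive span(e,i) via R2 from span(e,b), span(b,i)
round 2: derive span(g,b) via R2 from span(g,e), span(e,b)
round 2: derive span(g,c) via R2 from span(g,e), span(e,c)
round 2: derive span(g,d) via R2 from span(g,e), span(e,d)
round 2: derive span(g,h) via R2 from span(g,e), span(e,h)
round 2: derive span(g,j) via R2 from span(g,e), span(e,j)
round 2: derive span(i,e) via R2 from span(i,b), span(b,e)
round 2: derive span(i,i) via R2 from span(i,b), span(b,i)
round 2: derive span(j,b) via R2 from span(j,i), span(i,b)
round 2: derive span(j,c) via R2 from span(j,i), span(i,c)
round 3: derive span(a,e) via R2 from span(a,b), span(b,e)
round 3: derive span(a,i) via R2 from span(a,b), span(b,i)
round 3: derive span(a,j) via R2 from span(a,b), span(b,j)
round 3: derive span(d,d) via R2 from span(d,b), span(b,d)
round 3: derive span(d,h) via R2 from span(d,b), span(b,h)
round 3: derive span(d,j) via R2 from span(d,b), span(b,j)
round 3: derive span(i,d) via R2 from span(i,b), span(b,d)
round 3: derive span(i,h) via R2 from span(i,b), span(b,h)
round 3: derive span(i,j) via R2 from span(i,b), span(b,j)
round 3: derive span(j,d) via R2 from span(j,b), span(b,d)
round 3: derive span(j,e) via R2 from span(j,b), span(b,e)
round 3: derive span(j,h) via R2 from span(j,b), span(b,h)
round 3: derive span(j,j) via R2 from span(j,b), span(b,j)

no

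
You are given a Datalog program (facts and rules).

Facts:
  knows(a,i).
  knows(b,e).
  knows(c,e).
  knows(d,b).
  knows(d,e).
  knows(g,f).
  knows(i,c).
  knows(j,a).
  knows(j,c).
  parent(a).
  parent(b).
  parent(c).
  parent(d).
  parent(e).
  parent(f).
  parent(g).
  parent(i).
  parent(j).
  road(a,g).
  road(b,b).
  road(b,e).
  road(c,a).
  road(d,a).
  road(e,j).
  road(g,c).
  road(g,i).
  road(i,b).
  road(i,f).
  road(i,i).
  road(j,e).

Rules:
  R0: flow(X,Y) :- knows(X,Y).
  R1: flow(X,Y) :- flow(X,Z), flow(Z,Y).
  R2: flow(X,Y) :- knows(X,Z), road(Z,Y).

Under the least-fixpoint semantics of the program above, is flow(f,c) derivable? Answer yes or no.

no

round 1: derive flow(a,i) via R0 from knows(a,i)
round 1: derive flow(b,e) via R0 from knows(b,e)
round 1: derive flow(c,e) via R0 from knows(c,e)
round 1: derive flow(d,b) via R0 from knows(d,b)
round 1: derive flow(d,e) via R0 from knows(d,e)
round 1: derive flow(g,f) via R0 from knows(g,f)
round 1: derive flow(i,c) via R0 from knows(i,c)
round 1: derive flow(j,a) via R0 from knows(j,a)
round 1: derive flow(j,c) via R0 from knows(j,c)
round 1: derive flow(a,b) via R2 from knows(a,i), road(i,b)
round 1: derive flow(a,f) via R2 from knows(a,i), road(i,f)
round 1: derive flow(b,j) via R2 from knows(b,e), road(e,j)
round 1: derive flow(c,j) via R2 from knows(c,e), road(e,j)
round 1: derive flow(d,j) via R2 from knows(d,e), road(e,j)
round 1: derive flow(i,a) via R2 from knows(i,c), road(c,a)
round 1: derive flow(j,g) via R2 from knows(j,a), road(a,g)
round 2: derive flow(a,a) via R1 from flow(a,i), flow(i,a)
round 2: derive flow(a,c) via R1 from flow(a,i), flow(i,c)
round 2: derive flow(a,e) via R1 from flow(a,b), flow(b,e)
round 2: derive flow(a,j) via R1 from flow(a,b), flow(b,j)
round 2: derive flow(b,a) via R1 from flow(b,j), flow(j,a)
round 2: derive flow(b,c) via R1 from flow(b,j), flow(j,c)
round 2: derive flow(b,g) via R1 from flow(b,j), flow(j,g)
round 2: derive flow(c,a) via R1 from flow(c,j), flow(j,a)
round 2: derive flow(c,c) via R1 from flow(c,j), flow(j,c)
round 2: derive flow(c,g) via R1 from flow(c,j), flow(j,g)
round 2: derive flow(d,a) via R1 from flow(d,j), flow(j,a)
round 2: derive flow(d,c) via R1 from flow(d,j), flow(j,c)
round 2: derive flow(d,g) via R1 from flow(d,j), flow(j,g)
round 2: derive flow(i,b) via R1 from flow(i,a), flow(a,b)
round 2: derive flow(i,e) via R1 from flow(i,c), flow(c,e)
round 2: derive flow(i,f) via R1 from flow(i,a), flow(a,f)
round 2: derive flow(i,i) via R1 from flow(i,a), flow(a,i)
round 2: derive flow(i,j) via R1 from flow(i,c), flow(c,j)
round 2: derive flow(j,b) via R1 from flow(j,a), flow(a,b)
round 2: derive flow(j,e) via R1 from flow(j,c), flow(c,e)
round 2: derive flow(j,f) via R1 from flow(j,a), flow(a,f)
round 2: derive flow(j,i) via R1 from flow(j,a), flow(a,i)
round 2: derive flow(j,j) via R1 from flow(j,c), flow(c,j)
round 3: derive flow(a,g) via R1 from flow(a,b), flow(b,g)
round 3: derive flow(b,b) via R1 from flow(b,a), flow(a,b)
round 3: derive flow(b,f) via R1 from flow(b,a), flow(a,f)
round 3: derive flow(b,i) via R1 from flow(b,a), flow(a,i)
round 3: derive flow(c,b) via R1 from flow(c,a), flow(a,b)
round 3: derive flow(c,f) via R1 from flow(c,a), flow(a,f)
round 3: derive flow(c,i) via R1 from flow(c,a), flow(a,i)
round 3: derive flow(d,f) via R1 from flow(d,a), flow(a,f)
round 3: derive flow(d,i) via R1 from flow(d,a), flow(a,i)
round 3: derive flow(i,g) via R1 from flow(i,b), flow(b,g)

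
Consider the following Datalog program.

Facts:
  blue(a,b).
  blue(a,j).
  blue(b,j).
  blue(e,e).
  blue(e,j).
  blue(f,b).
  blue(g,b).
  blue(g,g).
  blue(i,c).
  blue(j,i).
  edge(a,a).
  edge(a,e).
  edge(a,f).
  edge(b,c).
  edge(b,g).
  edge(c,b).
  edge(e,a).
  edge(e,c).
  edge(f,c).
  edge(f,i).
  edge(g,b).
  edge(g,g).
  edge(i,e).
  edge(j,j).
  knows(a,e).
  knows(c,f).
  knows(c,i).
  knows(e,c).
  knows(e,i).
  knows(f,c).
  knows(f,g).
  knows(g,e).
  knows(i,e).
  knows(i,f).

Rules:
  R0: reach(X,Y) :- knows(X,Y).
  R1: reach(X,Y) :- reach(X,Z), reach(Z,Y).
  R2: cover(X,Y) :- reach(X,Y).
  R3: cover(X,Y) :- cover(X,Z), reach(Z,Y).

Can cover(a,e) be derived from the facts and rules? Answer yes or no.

round 1: derive reach(a,e) via R0 from knows(a,e)
round 1: derive reach(c,f) via R0 from knows(c,f)
round 1: derive reach(c,i) via R0 from knows(c,i)
round 1: derive reach(e,c) via R0 from knows(e,c)
round 1: derive reach(e,i) via R0 from knows(e,i)
round 1: derive reach(f,c) via R0 from knows(f,c)
round 1: derive reach(f,g) via R0 from knows(f,g)
round 1: derive reach(g,e) via R0 from knows(g,e)
round 1: derive reach(i,e) via R0 from knows(i,e)
round 1: derive reach(i,f) via R0 from knows(i,f)
round 2: derive reach(a,c) via R1 from reach(a,e), reach(e,c)
round 2: derive reach(a,i) via R1 from reach(a,e), reach(e,i)
round 2: derive reach(c,c) via R1 from reach(c,f), reach(f,c)
round 2: derive reach(c,e) via R1 from reach(c,i), reach(i,e)
round 2: derive reach(c,g) via R1 from reach(c,f), reach(f,g)
round 2: derive reach(e,e) via R1 from reach(e,i), reach(i,e)
round 2: derive reach(e,f) via R1 from reach(e,c), reach(c,f)
round 2: derive reach(f,e) via R1 from reach(f,g), reach(g,e)
round 2: derive reach(f,f) via R1 from reach(f,c), reach(c,f)
round 2: derive reach(f,i) via R1 from reach(f,c), reach(c,i)
round 2: derive reach(g,c) via R1 from reach(g,e), reach(e,c)
round 2: derive reach(g,i) via R1 from reach(g,e), reach(e,i)
round 2: derive reach(i,c) via R1 from reach(i,e), reach(e,c)
round 2: derive reach(i,g) via R1 from reach(i,f), reach(f,g)
round 2: derive reach(i,i) via R1 from reach(i,e), reach(e,i)
round 2: derive cover(a,e) via R2 from reach(a,e)
round 2: derive cover(c,f) via R2 from reach(c,f)
round 2: derive cover(c,i) via R2 from reach(c,i)
round 2: derive cover(e,c) via R2 from reach(e,c)
round 2: derive cover(e,i) via R2 from reach(e,i)
round 2: derive cover(f,c) via R2 from reach(f,c)
round 2: derive cover(f,g) via R2 from reach(f,g)
round 2: derive cover(g,e) via R2 from reach(g,e)
round 2: derive cover(i,e) via R2 from reach(i,e)
round 2: derive cover(i,f) via R2 from reach(i,f)
round 3: derive reach(a,f) via R1 from reach(a,c), reach(c,f)
round 3: derive reach(a,g) via R1 from reach(a,c), reach(c,g)
round 3: derive reach(e,g) via R1 from reach(e,c), reach(c,g)
round 3: derive reach(g,f) via R1 from reach(g,c), reach(c,f)
round 3: derive reach(g,g) via R1 from reach(g,c), reach(c,g)
round 3: derive cover(a,c) via R2 from reach(a,c)
round 3: derive cover(a,i) via R2 from reach(a,i)
round 3: derive cover(c,c) via R2 from reach(c,c)
round 3: derive cover(c,e) via R2 from reach(c,e)
round 3: derive cover(c,g) via R2 from reach(c,g)
round 3: derive cover(e,e) via R2 from reach(e,e)
round 3: derive cover(e,f) via R2 from reach(e,f)
round 3: derive cover(f,e) via R2 from reach(f,e)
round 3: derive cover(f,f) via R2 from reach(f,f)
round 3: derive cover(f,i) via R2 from reach(f,i)
round 3: derive cover(g,c) via R2 from reach(g,c)
round 3: derive cover(g,i) via R2 from reach(g,i)
round 3: derive cover(i,c) via R2 from reach(i,c)
round 3: derive cover(i,g) via R2 from reach(i,g)
round 3: derive cover(i,i) via R2 from reach(i,i)
round 3: derive cover(a,f) via R3 from cover(a,e), reach(e,f)
round 3: derive cover(e,g) via R3 from cover(e,c), reach(c,g)
round 3: derive cover(g,f) via R3 from cover(g,e), reach(e,f)
round 4: derive cover(a,g) via R2 from reach(a,g)
round 4: derive cover(g,g) via R2 from reach(g,g)

yes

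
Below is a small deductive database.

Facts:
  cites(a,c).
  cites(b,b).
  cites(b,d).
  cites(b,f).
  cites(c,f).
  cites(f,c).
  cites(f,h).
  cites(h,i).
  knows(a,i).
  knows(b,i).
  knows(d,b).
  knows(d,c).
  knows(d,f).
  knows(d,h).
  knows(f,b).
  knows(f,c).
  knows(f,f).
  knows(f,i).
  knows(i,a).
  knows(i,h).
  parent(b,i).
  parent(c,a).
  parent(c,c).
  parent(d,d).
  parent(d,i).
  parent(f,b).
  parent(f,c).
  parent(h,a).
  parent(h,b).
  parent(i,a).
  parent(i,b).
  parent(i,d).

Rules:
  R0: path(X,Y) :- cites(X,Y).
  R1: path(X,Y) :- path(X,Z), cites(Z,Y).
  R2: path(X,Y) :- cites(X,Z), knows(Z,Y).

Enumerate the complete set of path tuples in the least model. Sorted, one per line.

path(a,c)
path(a,f)
path(a,h)
path(a,i)
path(b,b)
path(b,c)
path(b,d)
path(b,f)
path(b,h)
path(b,i)
path(c,b)
path(c,c)
path(c,d)
path(c,f)
path(c,h)
path(c,i)
path(f,c)
path(f,f)
path(f,h)
path(f,i)
path(h,a)
path(h,c)
path(h,f)
path(h,h)
path(h,i)

round 1: derive path(a,c) via R0 from cites(a,c)
round 1: derive path(b,b) via R0 from cites(b,b)
round 1: derive path(b,d) via R0 from cites(b,d)
round 1: derive path(b,f) via R0 from cites(b,f)
round 1: derive path(c,f) via R0 from cites(c,f)
round 1: derive path(f,c) via R0 from cites(f,c)
round 1: derive path(f,h) via R0 from cites(f,h)
round 1: derive path(h,i) via R0 from cites(h,i)
round 1: derive path(b,c) via R2 from cites(b,d), knows(d,c)
round 1: derive path(b,h) via R2 from cites(b,d), knows(d,h)
round 1: derive path(b,i) via R2 from cites(b,b), knows(b,i)
round 1: derive path(c,b) via R2 from cites(c,f), knows(f,b)
round 1: derive path(c,c) via R2 from cites(c,f), knows(f,c)
round 1: derive path(c,i) via R2 from cites(c,f), knows(f,i)
round 1: derive path(h,a) via R2 from cites(h,i), knows(i,a)
round 1: derive path(h,h) via R2 from cites(h,i), knows(i,h)
round 2: derive path(a,f) via R1 from path(a,c), cites(c,f)
round 2: derive path(c,d) via R1 from path(c,b), cites(b,d)
round 2: derive path(c,h) via R1 from path(c,f), cites(f,h)
round 2: derive path(f,f) via R1 from path(f,c), cites(c,f)
round 2: derive path(f,i) via R1 from path(f,h), cites(h,i)
round 2: derive path(h,c) via R1 from path(h,a), cites(a,c)
round 3: derive path(a,h) via R1 from path(a,f), cites(f,h)
round 3: derive path(h,f) via R1 from path(h,c), cites(c,f)
round 4: derive path(a,i) via R1 from path(a,h), cites(h,i)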